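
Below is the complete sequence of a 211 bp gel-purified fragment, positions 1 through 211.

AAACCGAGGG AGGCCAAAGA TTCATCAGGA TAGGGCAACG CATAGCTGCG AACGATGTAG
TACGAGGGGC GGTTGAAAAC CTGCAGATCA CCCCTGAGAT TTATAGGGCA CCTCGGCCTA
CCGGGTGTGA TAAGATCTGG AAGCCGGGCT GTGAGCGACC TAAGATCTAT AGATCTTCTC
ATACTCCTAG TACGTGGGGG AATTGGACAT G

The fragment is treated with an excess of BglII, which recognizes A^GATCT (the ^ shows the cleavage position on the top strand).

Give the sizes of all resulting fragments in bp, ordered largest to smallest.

133, 40, 30, 8 bp

BglII sites (AGATCT) start at positions 133, 163, 171.
BglII cuts after the first base of each site, so after positions 133, 163, 171.
Linear molecule, 3 cuts → 4 fragments:
  1–133 → 133 bp
  134–163 → 30 bp
  164–171 → 8 bp
  172–211 → 40 bp
Sorted largest to smallest: 133, 40, 30, 8 bp.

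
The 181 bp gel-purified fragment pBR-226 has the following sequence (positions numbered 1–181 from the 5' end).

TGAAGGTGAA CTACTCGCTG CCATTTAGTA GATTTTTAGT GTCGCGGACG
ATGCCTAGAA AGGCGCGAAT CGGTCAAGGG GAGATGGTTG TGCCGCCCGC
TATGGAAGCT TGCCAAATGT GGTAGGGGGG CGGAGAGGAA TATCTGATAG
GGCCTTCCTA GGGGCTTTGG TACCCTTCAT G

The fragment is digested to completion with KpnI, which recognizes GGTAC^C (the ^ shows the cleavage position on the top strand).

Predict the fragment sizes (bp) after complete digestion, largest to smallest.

The KpnI site (GGTACC) starts at position 169.
KpnI cuts after base 5 of each site (before the last base), so after position 173.
Linear molecule, 1 cut → 2 fragments:
  1–173 → 173 bp
  174–181 → 8 bp
Sorted largest to smallest: 173, 8 bp.

173, 8 bp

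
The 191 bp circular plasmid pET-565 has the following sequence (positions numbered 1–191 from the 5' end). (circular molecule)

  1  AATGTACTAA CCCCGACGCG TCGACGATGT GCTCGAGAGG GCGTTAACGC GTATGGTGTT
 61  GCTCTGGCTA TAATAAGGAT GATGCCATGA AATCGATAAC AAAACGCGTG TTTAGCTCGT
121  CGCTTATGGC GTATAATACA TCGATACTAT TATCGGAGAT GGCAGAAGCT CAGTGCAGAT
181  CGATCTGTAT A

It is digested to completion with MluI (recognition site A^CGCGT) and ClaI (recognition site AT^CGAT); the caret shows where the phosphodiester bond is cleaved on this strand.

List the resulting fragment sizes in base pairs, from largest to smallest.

46, 39, 37, 31, 27, 11 bp

MluI sites (ACGCGT) start at positions 16, 47, 104.
MluI cuts after the first base of each site, so after positions 16, 47, 104.
ClaI sites (ATCGAT) start at positions 92, 140, 179.
ClaI cuts after base 2 of each site, so after positions 93, 141, 180.
Combined cut positions: 16, 47, 93, 104, 141, 180.
Circular molecule, 6 cuts → 6 fragments:
  17–47 → 31 bp
  48–93 → 46 bp
  94–104 → 11 bp
  105–141 → 37 bp
  142–180 → 39 bp
  181–191 then 1–16 → 11 + 16 = 27 bp
Sorted largest to smallest: 46, 39, 37, 31, 27, 11 bp.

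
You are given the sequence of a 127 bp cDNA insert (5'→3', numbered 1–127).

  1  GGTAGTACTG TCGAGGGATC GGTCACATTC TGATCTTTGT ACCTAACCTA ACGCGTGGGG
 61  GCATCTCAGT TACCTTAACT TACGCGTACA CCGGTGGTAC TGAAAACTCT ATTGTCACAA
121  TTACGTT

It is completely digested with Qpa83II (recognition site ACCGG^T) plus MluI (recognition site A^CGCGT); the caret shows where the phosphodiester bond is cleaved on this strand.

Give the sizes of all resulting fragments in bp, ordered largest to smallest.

The Qpa83II site (ACCGGT) starts at position 90.
Qpa83II cuts after base 5 of each site (before the last base), so after position 94.
MluI sites (ACGCGT) start at positions 51, 82.
MluI cuts after the first base of each site, so after positions 51, 82.
Combined cut positions: 51, 82, 94.
Linear molecule, 3 cuts → 4 fragments:
  1–51 → 51 bp
  52–82 → 31 bp
  83–94 → 12 bp
  95–127 → 33 bp
Sorted largest to smallest: 51, 33, 31, 12 bp.

51, 33, 31, 12 bp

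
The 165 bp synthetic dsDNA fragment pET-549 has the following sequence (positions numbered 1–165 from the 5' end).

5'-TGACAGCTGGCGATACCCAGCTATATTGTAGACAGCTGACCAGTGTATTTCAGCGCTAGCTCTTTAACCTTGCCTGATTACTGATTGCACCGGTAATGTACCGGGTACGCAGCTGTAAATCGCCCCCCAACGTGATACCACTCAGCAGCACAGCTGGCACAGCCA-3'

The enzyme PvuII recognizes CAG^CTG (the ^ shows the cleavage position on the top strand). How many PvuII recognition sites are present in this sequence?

4

CAGCTG occurs starting at positions 4, 33, 110, 151.
PvuII cuts at 4 sites.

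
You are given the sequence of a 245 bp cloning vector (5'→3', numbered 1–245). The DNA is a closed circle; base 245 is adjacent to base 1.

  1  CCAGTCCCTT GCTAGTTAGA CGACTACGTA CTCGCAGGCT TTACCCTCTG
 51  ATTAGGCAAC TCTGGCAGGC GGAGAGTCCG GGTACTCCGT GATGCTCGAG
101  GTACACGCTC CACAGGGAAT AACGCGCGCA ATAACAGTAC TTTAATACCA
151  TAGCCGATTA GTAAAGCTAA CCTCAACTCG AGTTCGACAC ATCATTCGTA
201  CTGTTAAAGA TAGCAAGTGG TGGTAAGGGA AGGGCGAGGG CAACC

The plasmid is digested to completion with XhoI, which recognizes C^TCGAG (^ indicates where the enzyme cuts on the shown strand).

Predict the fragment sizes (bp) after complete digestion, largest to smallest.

163, 82 bp

XhoI sites (CTCGAG) start at positions 95, 177.
XhoI cuts after the first base of each site, so after positions 95, 177.
Circular molecule, 2 cuts → 2 fragments:
  96–177 → 82 bp
  178–245 then 1–95 → 68 + 95 = 163 bp
Sorted largest to smallest: 163, 82 bp.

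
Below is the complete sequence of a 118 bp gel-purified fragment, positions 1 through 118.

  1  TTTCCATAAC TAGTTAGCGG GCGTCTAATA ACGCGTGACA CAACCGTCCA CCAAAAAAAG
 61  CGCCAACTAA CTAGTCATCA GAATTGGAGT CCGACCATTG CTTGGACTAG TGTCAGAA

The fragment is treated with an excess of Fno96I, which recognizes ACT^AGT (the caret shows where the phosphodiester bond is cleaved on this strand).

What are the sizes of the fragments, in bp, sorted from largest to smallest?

61, 36, 11, 10 bp

Fno96I sites (ACTAGT) start at positions 9, 70, 106.
Fno96I cuts after base 3 of each site, so after positions 11, 72, 108.
Linear molecule, 3 cuts → 4 fragments:
  1–11 → 11 bp
  12–72 → 61 bp
  73–108 → 36 bp
  109–118 → 10 bp
Sorted largest to smallest: 61, 36, 11, 10 bp.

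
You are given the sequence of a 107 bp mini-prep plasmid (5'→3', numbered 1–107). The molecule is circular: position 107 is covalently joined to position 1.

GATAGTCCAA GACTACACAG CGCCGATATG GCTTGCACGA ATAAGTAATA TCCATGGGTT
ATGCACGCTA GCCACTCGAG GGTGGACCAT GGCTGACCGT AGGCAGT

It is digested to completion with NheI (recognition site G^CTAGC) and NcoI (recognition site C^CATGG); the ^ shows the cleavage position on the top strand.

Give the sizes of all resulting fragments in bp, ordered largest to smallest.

72, 20, 15 bp

The NheI site (GCTAGC) starts at position 67.
NheI cuts after the first base of each site, so after position 67.
NcoI sites (CCATGG) start at positions 52, 87.
NcoI cuts after the first base of each site, so after positions 52, 87.
Combined cut positions: 52, 67, 87.
Circular molecule, 3 cuts → 3 fragments:
  53–67 → 15 bp
  68–87 → 20 bp
  88–107 then 1–52 → 20 + 52 = 72 bp
Sorted largest to smallest: 72, 20, 15 bp.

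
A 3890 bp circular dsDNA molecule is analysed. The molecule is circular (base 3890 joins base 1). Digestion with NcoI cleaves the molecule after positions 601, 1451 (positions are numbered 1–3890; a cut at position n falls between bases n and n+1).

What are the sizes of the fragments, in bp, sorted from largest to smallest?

Circular molecule, 2 cuts → 2 fragments:
  1451 − 601 = 850 bp
  wrap: 3890 − 1451 + 601 = 3040 bp
Sorted largest to smallest: 3040, 850 bp.

3040, 850 bp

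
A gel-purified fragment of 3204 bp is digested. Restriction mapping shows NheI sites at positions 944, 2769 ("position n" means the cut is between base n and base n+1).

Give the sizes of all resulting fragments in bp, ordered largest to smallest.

1825, 944, 435 bp

Linear molecule, 2 cuts → 3 fragments:
  944 − 0 = 944 bp
  2769 − 944 = 1825 bp
  3204 − 2769 = 435 bp
Sorted largest to smallest: 1825, 944, 435 bp.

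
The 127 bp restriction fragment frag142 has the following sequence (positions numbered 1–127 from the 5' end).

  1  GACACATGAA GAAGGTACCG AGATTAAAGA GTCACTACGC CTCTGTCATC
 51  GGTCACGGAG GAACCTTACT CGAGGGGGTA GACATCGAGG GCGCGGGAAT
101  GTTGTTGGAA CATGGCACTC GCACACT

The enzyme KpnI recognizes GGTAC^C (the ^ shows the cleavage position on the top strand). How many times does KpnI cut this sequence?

GGTACC occurs starting at position 14.
KpnI cuts at 1 site.

1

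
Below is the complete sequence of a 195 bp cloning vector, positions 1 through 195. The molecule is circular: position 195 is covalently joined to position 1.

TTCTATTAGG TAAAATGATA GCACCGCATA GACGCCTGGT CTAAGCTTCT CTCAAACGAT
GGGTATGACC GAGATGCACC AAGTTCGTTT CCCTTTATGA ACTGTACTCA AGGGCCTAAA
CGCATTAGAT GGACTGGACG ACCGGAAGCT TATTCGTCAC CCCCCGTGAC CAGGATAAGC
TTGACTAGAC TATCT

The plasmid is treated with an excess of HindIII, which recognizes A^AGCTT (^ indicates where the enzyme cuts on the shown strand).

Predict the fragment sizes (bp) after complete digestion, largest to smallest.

103, 61, 31 bp

HindIII sites (AAGCTT) start at positions 43, 146, 177.
HindIII cuts after the first base of each site, so after positions 43, 146, 177.
Circular molecule, 3 cuts → 3 fragments:
  44–146 → 103 bp
  147–177 → 31 bp
  178–195 then 1–43 → 18 + 43 = 61 bp
Sorted largest to smallest: 103, 61, 31 bp.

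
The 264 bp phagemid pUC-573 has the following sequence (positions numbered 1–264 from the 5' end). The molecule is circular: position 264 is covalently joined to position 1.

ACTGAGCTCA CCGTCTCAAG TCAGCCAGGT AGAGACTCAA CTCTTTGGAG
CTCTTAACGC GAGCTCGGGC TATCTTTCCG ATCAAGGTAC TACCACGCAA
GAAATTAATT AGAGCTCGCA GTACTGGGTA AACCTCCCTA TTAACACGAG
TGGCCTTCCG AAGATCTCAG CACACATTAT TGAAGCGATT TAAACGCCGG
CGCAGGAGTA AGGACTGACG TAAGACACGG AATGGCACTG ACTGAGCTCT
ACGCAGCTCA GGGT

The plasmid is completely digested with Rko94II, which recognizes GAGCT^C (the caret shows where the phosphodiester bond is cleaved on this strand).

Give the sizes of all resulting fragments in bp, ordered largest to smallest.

Rko94II sites (GAGCTC) start at positions 4, 48, 61, 112, 244.
Rko94II cuts after base 5 of each site (before the last base), so after positions 8, 52, 65, 116, 248.
Circular molecule, 5 cuts → 5 fragments:
  9–52 → 44 bp
  53–65 → 13 bp
  66–116 → 51 bp
  117–248 → 132 bp
  249–264 then 1–8 → 16 + 8 = 24 bp
Sorted largest to smallest: 132, 51, 44, 24, 13 bp.

132, 51, 44, 24, 13 bp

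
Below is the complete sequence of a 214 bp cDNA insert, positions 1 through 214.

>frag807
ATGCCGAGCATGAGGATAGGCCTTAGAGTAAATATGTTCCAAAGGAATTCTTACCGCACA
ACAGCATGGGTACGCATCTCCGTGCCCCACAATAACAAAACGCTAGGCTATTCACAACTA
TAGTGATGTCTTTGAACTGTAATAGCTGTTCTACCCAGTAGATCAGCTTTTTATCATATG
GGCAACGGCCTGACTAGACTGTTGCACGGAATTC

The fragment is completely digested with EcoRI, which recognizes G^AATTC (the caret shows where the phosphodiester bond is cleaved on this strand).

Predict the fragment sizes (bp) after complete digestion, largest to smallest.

164, 45, 5 bp

EcoRI sites (GAATTC) start at positions 45, 209.
EcoRI cuts after the first base of each site, so after positions 45, 209.
Linear molecule, 2 cuts → 3 fragments:
  1–45 → 45 bp
  46–209 → 164 bp
  210–214 → 5 bp
Sorted largest to smallest: 164, 45, 5 bp.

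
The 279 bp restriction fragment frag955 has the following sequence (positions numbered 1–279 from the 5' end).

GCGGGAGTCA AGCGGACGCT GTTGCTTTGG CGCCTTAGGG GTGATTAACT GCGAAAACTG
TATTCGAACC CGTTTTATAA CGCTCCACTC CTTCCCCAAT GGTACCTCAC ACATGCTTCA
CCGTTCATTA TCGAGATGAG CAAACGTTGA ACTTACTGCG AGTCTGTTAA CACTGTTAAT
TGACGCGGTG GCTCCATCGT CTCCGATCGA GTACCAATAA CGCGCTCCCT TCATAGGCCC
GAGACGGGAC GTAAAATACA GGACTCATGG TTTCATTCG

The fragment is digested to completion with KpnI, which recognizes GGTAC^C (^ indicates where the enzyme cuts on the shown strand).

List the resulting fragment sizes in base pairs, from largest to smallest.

174, 105 bp

The KpnI site (GGTACC) starts at position 101.
KpnI cuts after base 5 of each site (before the last base), so after position 105.
Linear molecule, 1 cut → 2 fragments:
  1–105 → 105 bp
  106–279 → 174 bp
Sorted largest to smallest: 174, 105 bp.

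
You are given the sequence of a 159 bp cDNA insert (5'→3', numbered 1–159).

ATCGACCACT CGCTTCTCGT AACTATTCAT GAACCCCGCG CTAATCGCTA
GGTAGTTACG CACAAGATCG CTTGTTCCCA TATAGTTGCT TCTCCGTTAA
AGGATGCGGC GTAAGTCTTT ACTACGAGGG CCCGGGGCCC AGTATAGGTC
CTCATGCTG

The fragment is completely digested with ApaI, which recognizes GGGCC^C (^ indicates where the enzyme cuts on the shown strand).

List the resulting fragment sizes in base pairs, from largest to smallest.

132, 20, 7 bp

ApaI sites (GGGCCC) start at positions 128, 135.
ApaI cuts after base 5 of each site (before the last base), so after positions 132, 139.
Linear molecule, 2 cuts → 3 fragments:
  1–132 → 132 bp
  133–139 → 7 bp
  140–159 → 20 bp
Sorted largest to smallest: 132, 20, 7 bp.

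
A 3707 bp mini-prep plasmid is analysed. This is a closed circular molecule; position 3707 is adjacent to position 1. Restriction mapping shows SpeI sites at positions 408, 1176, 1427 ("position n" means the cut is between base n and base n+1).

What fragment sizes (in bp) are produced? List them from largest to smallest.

Circular molecule, 3 cuts → 3 fragments:
  1176 − 408 = 768 bp
  1427 − 1176 = 251 bp
  wrap: 3707 − 1427 + 408 = 2688 bp
Sorted largest to smallest: 2688, 768, 251 bp.

2688, 768, 251 bp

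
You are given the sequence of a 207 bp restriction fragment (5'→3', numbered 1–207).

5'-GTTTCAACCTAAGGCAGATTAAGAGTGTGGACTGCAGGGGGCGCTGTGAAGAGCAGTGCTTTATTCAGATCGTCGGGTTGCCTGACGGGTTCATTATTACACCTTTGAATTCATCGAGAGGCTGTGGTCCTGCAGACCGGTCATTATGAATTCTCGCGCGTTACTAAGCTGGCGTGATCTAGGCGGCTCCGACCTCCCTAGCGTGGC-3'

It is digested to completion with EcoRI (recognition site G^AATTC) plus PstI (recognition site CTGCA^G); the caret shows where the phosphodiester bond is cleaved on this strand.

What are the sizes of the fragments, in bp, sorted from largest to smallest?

EcoRI sites (GAATTC) start at positions 107, 148.
EcoRI cuts after the first base of each site, so after positions 107, 148.
PstI sites (CTGCAG) start at positions 32, 130.
PstI cuts after base 5 of each site (before the last base), so after positions 36, 134.
Combined cut positions: 36, 107, 134, 148.
Linear molecule, 4 cuts → 5 fragments:
  1–36 → 36 bp
  37–107 → 71 bp
  108–134 → 27 bp
  135–148 → 14 bp
  149–207 → 59 bp
Sorted largest to smallest: 71, 59, 36, 27, 14 bp.

71, 59, 36, 27, 14 bp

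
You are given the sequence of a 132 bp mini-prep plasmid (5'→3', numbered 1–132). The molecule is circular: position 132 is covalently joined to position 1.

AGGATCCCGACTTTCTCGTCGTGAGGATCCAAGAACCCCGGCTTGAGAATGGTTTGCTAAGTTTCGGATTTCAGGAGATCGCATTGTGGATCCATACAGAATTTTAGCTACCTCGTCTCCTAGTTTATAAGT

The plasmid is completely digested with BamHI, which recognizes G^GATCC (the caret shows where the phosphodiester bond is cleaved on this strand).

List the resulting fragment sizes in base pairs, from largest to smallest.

63, 46, 23 bp

BamHI sites (GGATCC) start at positions 2, 25, 88.
BamHI cuts after the first base of each site, so after positions 2, 25, 88.
Circular molecule, 3 cuts → 3 fragments:
  3–25 → 23 bp
  26–88 → 63 bp
  89–132 then 1–2 → 44 + 2 = 46 bp
Sorted largest to smallest: 63, 46, 23 bp.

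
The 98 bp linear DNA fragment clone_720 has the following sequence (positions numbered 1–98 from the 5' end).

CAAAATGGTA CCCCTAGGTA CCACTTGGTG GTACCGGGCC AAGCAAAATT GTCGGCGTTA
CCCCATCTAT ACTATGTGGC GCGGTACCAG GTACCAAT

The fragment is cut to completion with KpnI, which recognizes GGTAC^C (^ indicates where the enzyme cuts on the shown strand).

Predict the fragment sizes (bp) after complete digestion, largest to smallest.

53, 13, 11, 10, 7, 4 bp

KpnI sites (GGTACC) start at positions 7, 17, 30, 83, 90.
KpnI cuts after base 5 of each site (before the last base), so after positions 11, 21, 34, 87, 94.
Linear molecule, 5 cuts → 6 fragments:
  1–11 → 11 bp
  12–21 → 10 bp
  22–34 → 13 bp
  35–87 → 53 bp
  88–94 → 7 bp
  95–98 → 4 bp
Sorted largest to smallest: 53, 13, 11, 10, 7, 4 bp.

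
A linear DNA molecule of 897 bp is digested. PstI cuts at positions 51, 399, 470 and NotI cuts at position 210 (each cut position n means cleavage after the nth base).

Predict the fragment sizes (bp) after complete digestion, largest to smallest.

Combined cut positions (sorted): 51, 210, 399, 470.
Linear molecule, 4 cuts → 5 fragments:
  51 − 0 = 51 bp
  210 − 51 = 159 bp
  399 − 210 = 189 bp
  470 − 399 = 71 bp
  897 − 470 = 427 bp
Sorted largest to smallest: 427, 189, 159, 71, 51 bp.

427, 189, 159, 71, 51 bp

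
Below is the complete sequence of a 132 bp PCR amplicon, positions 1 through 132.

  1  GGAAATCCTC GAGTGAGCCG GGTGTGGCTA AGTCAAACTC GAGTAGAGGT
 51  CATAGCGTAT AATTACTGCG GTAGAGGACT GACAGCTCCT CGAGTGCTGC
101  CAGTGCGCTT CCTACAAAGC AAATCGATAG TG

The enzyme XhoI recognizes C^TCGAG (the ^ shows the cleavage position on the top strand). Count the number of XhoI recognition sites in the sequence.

CTCGAG occurs starting at positions 8, 38, 89.
XhoI cuts at 3 sites.

3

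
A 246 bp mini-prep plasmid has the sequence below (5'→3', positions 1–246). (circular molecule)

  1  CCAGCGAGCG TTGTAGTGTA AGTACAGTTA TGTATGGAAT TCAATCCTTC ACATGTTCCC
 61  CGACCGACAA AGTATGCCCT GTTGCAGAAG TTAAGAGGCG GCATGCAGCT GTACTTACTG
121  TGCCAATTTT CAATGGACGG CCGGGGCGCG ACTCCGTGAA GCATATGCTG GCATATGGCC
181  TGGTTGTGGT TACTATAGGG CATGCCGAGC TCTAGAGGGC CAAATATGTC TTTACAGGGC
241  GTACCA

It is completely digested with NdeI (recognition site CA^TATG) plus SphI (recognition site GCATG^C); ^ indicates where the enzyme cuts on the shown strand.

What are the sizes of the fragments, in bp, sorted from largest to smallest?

147, 58, 31, 10 bp

NdeI sites (CATATG) start at positions 162, 172.
NdeI cuts after base 2 of each site, so after positions 163, 173.
SphI sites (GCATGC) start at positions 101, 200.
SphI cuts after base 5 of each site (before the last base), so after positions 105, 204.
Combined cut positions: 105, 163, 173, 204.
Circular molecule, 4 cuts → 4 fragments:
  106–163 → 58 bp
  164–173 → 10 bp
  174–204 → 31 bp
  205–246 then 1–105 → 42 + 105 = 147 bp
Sorted largest to smallest: 147, 58, 31, 10 bp.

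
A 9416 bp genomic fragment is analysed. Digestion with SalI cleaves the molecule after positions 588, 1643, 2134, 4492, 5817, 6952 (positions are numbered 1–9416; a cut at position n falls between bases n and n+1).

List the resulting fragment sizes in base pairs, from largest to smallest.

Linear molecule, 6 cuts → 7 fragments:
  588 − 0 = 588 bp
  1643 − 588 = 1055 bp
  2134 − 1643 = 491 bp
  4492 − 2134 = 2358 bp
  5817 − 4492 = 1325 bp
  6952 − 5817 = 1135 bp
  9416 − 6952 = 2464 bp
Sorted largest to smallest: 2464, 2358, 1325, 1135, 1055, 588, 491 bp.

2464, 2358, 1325, 1135, 1055, 588, 491 bp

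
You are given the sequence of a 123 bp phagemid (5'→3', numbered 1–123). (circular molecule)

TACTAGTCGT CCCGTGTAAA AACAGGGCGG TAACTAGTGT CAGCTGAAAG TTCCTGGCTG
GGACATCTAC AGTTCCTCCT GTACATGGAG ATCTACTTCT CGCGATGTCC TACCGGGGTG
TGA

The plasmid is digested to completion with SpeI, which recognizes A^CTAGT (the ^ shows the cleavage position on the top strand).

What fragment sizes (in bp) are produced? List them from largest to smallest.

92, 31 bp

SpeI sites (ACTAGT) start at positions 2, 33.
SpeI cuts after the first base of each site, so after positions 2, 33.
Circular molecule, 2 cuts → 2 fragments:
  3–33 → 31 bp
  34–123 then 1–2 → 90 + 2 = 92 bp
Sorted largest to smallest: 92, 31 bp.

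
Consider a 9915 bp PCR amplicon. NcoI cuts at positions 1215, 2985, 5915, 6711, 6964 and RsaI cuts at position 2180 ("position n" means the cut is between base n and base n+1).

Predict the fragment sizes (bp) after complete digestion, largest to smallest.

2951, 2930, 1215, 965, 805, 796, 253 bp

Combined cut positions (sorted): 1215, 2180, 2985, 5915, 6711, 6964.
Linear molecule, 6 cuts → 7 fragments:
  1215 − 0 = 1215 bp
  2180 − 1215 = 965 bp
  2985 − 2180 = 805 bp
  5915 − 2985 = 2930 bp
  6711 − 5915 = 796 bp
  6964 − 6711 = 253 bp
  9915 − 6964 = 2951 bp
Sorted largest to smallest: 2951, 2930, 1215, 965, 805, 796, 253 bp.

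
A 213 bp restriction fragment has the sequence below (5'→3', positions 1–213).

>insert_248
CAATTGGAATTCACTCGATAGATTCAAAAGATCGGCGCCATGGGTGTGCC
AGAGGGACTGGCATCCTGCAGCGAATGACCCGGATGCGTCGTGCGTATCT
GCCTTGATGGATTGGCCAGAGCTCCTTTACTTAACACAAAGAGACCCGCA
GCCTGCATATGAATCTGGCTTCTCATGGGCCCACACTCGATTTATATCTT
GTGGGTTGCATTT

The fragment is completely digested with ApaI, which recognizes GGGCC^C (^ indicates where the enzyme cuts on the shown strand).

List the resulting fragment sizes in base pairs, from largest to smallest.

The ApaI site (GGGCCC) starts at position 177.
ApaI cuts after base 5 of each site (before the last base), so after position 181.
Linear molecule, 1 cut → 2 fragments:
  1–181 → 181 bp
  182–213 → 32 bp
Sorted largest to smallest: 181, 32 bp.

181, 32 bp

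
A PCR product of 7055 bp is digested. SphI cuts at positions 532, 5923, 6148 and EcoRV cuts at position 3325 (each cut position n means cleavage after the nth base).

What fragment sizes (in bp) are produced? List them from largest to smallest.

Combined cut positions (sorted): 532, 3325, 5923, 6148.
Linear molecule, 4 cuts → 5 fragments:
  532 − 0 = 532 bp
  3325 − 532 = 2793 bp
  5923 − 3325 = 2598 bp
  6148 − 5923 = 225 bp
  7055 − 6148 = 907 bp
Sorted largest to smallest: 2793, 2598, 907, 532, 225 bp.

2793, 2598, 907, 532, 225 bp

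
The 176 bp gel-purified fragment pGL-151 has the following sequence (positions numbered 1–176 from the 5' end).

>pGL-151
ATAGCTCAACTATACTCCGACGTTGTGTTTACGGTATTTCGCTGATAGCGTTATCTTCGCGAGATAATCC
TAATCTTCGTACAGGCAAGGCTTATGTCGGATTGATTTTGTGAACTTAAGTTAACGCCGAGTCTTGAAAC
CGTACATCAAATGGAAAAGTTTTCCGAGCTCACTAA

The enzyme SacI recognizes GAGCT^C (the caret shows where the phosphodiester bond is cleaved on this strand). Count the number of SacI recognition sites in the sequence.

GAGCTC occurs starting at position 166.
SacI cuts at 1 site.

1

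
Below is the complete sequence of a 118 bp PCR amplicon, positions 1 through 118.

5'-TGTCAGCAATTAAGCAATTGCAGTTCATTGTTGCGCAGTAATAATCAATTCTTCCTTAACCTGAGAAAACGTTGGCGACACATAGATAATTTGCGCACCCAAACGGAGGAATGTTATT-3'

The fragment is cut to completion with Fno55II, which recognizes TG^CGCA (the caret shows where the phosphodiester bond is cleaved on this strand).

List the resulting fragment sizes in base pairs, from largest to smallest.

60, 33, 25 bp

Fno55II sites (TGCGCA) start at positions 32, 92.
Fno55II cuts after base 2 of each site, so after positions 33, 93.
Linear molecule, 2 cuts → 3 fragments:
  1–33 → 33 bp
  34–93 → 60 bp
  94–118 → 25 bp
Sorted largest to smallest: 60, 33, 25 bp.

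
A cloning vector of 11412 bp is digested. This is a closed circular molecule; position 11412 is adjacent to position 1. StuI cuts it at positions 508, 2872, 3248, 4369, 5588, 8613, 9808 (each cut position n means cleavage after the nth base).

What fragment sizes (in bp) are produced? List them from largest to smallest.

Circular molecule, 7 cuts → 7 fragments:
  2872 − 508 = 2364 bp
  3248 − 2872 = 376 bp
  4369 − 3248 = 1121 bp
  5588 − 4369 = 1219 bp
  8613 − 5588 = 3025 bp
  9808 − 8613 = 1195 bp
  wrap: 11412 − 9808 + 508 = 2112 bp
Sorted largest to smallest: 3025, 2364, 2112, 1219, 1195, 1121, 376 bp.

3025, 2364, 2112, 1219, 1195, 1121, 376 bp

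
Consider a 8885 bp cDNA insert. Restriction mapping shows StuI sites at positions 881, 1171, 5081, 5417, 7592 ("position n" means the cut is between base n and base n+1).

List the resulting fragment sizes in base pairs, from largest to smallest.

3910, 2175, 1293, 881, 336, 290 bp

Linear molecule, 5 cuts → 6 fragments:
  881 − 0 = 881 bp
  1171 − 881 = 290 bp
  5081 − 1171 = 3910 bp
  5417 − 5081 = 336 bp
  7592 − 5417 = 2175 bp
  8885 − 7592 = 1293 bp
Sorted largest to smallest: 3910, 2175, 1293, 881, 336, 290 bp.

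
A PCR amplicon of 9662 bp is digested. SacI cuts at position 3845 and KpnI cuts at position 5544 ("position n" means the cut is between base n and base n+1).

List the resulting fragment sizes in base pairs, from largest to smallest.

4118, 3845, 1699 bp

Combined cut positions (sorted): 3845, 5544.
Linear molecule, 2 cuts → 3 fragments:
  3845 − 0 = 3845 bp
  5544 − 3845 = 1699 bp
  9662 − 5544 = 4118 bp
Sorted largest to smallest: 4118, 3845, 1699 bp.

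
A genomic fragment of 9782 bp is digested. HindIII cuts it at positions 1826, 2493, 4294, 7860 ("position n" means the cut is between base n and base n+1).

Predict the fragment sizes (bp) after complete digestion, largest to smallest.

3566, 1922, 1826, 1801, 667 bp

Linear molecule, 4 cuts → 5 fragments:
  1826 − 0 = 1826 bp
  2493 − 1826 = 667 bp
  4294 − 2493 = 1801 bp
  7860 − 4294 = 3566 bp
  9782 − 7860 = 1922 bp
Sorted largest to smallest: 3566, 1922, 1826, 1801, 667 bp.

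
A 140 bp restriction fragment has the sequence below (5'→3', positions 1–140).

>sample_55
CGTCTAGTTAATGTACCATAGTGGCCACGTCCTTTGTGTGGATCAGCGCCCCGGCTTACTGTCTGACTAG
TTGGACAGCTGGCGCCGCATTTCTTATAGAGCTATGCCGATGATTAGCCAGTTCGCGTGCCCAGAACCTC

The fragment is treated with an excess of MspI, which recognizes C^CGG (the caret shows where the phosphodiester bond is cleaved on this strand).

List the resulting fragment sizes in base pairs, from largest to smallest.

The MspI site (CCGG) starts at position 51.
MspI cuts after the first base of each site, so after position 51.
Linear molecule, 1 cut → 2 fragments:
  1–51 → 51 bp
  52–140 → 89 bp
Sorted largest to smallest: 89, 51 bp.

89, 51 bp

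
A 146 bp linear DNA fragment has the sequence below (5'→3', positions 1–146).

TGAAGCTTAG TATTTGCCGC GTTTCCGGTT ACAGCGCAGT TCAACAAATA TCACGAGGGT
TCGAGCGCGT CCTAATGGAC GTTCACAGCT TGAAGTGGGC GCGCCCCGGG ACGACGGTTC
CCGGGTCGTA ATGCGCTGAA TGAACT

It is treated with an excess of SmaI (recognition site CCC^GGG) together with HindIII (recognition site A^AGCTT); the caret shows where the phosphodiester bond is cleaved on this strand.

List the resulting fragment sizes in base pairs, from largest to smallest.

SmaI sites (CCCGGG) start at positions 105, 120.
SmaI cuts after base 3 of each site, so after positions 107, 122.
The HindIII site (AAGCTT) starts at position 3.
HindIII cuts after the first base of each site, so after position 3.
Combined cut positions: 3, 107, 122.
Linear molecule, 3 cuts → 4 fragments:
  1–3 → 3 bp
  4–107 → 104 bp
  108–122 → 15 bp
  123–146 → 24 bp
Sorted largest to smallest: 104, 24, 15, 3 bp.

104, 24, 15, 3 bp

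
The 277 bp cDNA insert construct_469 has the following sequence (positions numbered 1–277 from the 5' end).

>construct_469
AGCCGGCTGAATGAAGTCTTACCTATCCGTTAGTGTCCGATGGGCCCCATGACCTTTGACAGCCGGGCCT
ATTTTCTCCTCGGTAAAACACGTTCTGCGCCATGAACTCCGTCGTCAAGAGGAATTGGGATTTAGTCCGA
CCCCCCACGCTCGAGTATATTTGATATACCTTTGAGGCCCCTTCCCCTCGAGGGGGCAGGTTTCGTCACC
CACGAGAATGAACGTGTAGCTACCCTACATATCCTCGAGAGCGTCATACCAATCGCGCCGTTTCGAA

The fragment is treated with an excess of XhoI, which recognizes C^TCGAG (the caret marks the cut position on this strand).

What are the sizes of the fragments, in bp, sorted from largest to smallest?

150, 57, 37, 33 bp

XhoI sites (CTCGAG) start at positions 150, 187, 244.
XhoI cuts after the first base of each site, so after positions 150, 187, 244.
Linear molecule, 3 cuts → 4 fragments:
  1–150 → 150 bp
  151–187 → 37 bp
  188–244 → 57 bp
  245–277 → 33 bp
Sorted largest to smallest: 150, 57, 37, 33 bp.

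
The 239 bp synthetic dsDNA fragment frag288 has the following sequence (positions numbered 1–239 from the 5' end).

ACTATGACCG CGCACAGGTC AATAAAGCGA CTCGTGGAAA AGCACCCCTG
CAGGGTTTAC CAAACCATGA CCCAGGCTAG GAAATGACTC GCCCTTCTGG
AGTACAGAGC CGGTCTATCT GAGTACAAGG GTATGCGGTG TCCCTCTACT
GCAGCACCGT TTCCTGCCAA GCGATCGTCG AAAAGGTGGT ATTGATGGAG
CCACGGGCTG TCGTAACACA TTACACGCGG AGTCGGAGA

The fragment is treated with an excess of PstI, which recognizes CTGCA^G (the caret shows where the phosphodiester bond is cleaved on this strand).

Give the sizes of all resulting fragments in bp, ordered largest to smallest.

PstI sites (CTGCAG) start at positions 48, 149.
PstI cuts after base 5 of each site (before the last base), so after positions 52, 153.
Linear molecule, 2 cuts → 3 fragments:
  1–52 → 52 bp
  53–153 → 101 bp
  154–239 → 86 bp
Sorted largest to smallest: 101, 86, 52 bp.

101, 86, 52 bp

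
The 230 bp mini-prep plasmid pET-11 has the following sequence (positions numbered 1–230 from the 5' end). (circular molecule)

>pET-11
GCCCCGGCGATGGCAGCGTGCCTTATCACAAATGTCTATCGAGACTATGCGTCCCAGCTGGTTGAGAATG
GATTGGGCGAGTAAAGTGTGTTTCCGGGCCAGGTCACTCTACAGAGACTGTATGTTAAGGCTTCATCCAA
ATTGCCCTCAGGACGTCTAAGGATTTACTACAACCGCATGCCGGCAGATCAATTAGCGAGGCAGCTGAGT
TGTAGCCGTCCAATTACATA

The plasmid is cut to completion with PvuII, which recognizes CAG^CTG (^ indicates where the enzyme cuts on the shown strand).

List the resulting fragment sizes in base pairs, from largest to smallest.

PvuII sites (CAGCTG) start at positions 55, 202.
PvuII cuts after base 3 of each site, so after positions 57, 204.
Circular molecule, 2 cuts → 2 fragments:
  58–204 → 147 bp
  205–230 then 1–57 → 26 + 57 = 83 bp
Sorted largest to smallest: 147, 83 bp.

147, 83 bp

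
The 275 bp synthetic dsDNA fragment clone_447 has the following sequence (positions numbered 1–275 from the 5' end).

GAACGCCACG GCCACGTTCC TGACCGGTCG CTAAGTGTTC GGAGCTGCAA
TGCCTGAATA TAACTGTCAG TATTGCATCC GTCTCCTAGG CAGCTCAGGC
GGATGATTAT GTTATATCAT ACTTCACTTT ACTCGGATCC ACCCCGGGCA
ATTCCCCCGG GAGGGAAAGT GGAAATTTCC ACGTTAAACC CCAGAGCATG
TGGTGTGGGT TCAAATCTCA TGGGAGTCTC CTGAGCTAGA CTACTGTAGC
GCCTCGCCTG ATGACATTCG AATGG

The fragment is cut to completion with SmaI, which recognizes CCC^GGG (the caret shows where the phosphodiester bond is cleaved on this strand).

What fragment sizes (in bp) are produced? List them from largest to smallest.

145, 117, 13 bp

SmaI sites (CCCGGG) start at positions 143, 156.
SmaI cuts after base 3 of each site, so after positions 145, 158.
Linear molecule, 2 cuts → 3 fragments:
  1–145 → 145 bp
  146–158 → 13 bp
  159–275 → 117 bp
Sorted largest to smallest: 145, 117, 13 bp.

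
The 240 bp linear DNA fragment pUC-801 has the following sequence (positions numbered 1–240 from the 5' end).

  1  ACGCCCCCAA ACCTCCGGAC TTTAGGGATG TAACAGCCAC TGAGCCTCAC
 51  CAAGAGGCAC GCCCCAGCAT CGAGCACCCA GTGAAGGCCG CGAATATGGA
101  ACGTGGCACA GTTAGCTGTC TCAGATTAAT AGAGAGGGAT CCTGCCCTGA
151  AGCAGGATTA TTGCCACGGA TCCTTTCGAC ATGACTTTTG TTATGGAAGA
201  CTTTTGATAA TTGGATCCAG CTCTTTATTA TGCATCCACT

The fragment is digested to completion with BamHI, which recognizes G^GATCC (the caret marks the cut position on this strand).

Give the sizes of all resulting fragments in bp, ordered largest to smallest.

137, 45, 31, 27 bp

BamHI sites (GGATCC) start at positions 137, 168, 213.
BamHI cuts after the first base of each site, so after positions 137, 168, 213.
Linear molecule, 3 cuts → 4 fragments:
  1–137 → 137 bp
  138–168 → 31 bp
  169–213 → 45 bp
  214–240 → 27 bp
Sorted largest to smallest: 137, 45, 31, 27 bp.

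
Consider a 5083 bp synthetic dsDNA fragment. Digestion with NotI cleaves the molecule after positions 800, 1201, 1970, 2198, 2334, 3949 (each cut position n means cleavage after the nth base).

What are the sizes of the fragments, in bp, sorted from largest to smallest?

Linear molecule, 6 cuts → 7 fragments:
  800 − 0 = 800 bp
  1201 − 800 = 401 bp
  1970 − 1201 = 769 bp
  2198 − 1970 = 228 bp
  2334 − 2198 = 136 bp
  3949 − 2334 = 1615 bp
  5083 − 3949 = 1134 bp
Sorted largest to smallest: 1615, 1134, 800, 769, 401, 228, 136 bp.

1615, 1134, 800, 769, 401, 228, 136 bp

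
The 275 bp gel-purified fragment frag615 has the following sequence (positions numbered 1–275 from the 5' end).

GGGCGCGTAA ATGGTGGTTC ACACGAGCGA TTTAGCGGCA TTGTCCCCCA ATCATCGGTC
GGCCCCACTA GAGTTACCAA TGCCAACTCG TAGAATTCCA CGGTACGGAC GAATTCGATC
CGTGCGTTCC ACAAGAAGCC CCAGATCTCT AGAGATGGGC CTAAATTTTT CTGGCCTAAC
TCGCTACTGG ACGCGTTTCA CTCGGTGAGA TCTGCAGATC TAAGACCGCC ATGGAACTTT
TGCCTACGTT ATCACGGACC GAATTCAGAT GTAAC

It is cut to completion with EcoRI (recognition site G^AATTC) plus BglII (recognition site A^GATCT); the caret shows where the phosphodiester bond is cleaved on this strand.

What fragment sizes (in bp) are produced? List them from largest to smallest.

EcoRI sites (GAATTC) start at positions 93, 111, 261.
EcoRI cuts after the first base of each site, so after positions 93, 111, 261.
BglII sites (AGATCT) start at positions 143, 208, 216.
BglII cuts after the first base of each site, so after positions 143, 208, 216.
Combined cut positions: 93, 111, 143, 208, 216, 261.
Linear molecule, 6 cuts → 7 fragments:
  1–93 → 93 bp
  94–111 → 18 bp
  112–143 → 32 bp
  144–208 → 65 bp
  209–216 → 8 bp
  217–261 → 45 bp
  262–275 → 14 bp
Sorted largest to smallest: 93, 65, 45, 32, 18, 14, 8 bp.

93, 65, 45, 32, 18, 14, 8 bp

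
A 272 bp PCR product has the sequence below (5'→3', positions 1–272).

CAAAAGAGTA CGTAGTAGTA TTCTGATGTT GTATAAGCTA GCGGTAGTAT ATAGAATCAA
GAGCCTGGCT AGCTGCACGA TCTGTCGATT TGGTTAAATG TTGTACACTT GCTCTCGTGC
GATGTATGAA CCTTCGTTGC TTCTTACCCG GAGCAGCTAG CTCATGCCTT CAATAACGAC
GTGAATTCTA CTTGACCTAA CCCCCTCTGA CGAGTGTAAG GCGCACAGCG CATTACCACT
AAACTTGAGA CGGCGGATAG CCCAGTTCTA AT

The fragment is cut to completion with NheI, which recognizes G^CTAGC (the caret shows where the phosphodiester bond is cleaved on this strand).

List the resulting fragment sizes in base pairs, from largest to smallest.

116, 88, 37, 31 bp

NheI sites (GCTAGC) start at positions 37, 68, 156.
NheI cuts after the first base of each site, so after positions 37, 68, 156.
Linear molecule, 3 cuts → 4 fragments:
  1–37 → 37 bp
  38–68 → 31 bp
  69–156 → 88 bp
  157–272 → 116 bp
Sorted largest to smallest: 116, 88, 37, 31 bp.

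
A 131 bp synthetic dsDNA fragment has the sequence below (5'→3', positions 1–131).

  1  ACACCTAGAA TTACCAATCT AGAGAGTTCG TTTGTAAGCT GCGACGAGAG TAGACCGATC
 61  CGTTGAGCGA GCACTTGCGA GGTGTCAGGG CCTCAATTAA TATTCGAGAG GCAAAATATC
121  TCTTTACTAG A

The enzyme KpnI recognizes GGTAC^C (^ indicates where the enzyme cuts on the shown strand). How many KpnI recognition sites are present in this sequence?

0

No occurrence of GGTACC is present in the sequence.
KpnI does not cut: 0 sites.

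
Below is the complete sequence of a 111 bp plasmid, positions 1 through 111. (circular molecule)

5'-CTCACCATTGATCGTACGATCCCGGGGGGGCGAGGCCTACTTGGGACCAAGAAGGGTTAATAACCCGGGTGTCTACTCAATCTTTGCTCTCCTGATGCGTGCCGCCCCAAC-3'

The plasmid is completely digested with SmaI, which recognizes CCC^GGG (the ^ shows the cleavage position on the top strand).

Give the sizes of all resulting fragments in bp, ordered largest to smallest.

68, 43 bp

SmaI sites (CCCGGG) start at positions 21, 64.
SmaI cuts after base 3 of each site, so after positions 23, 66.
Circular molecule, 2 cuts → 2 fragments:
  24–66 → 43 bp
  67–111 then 1–23 → 45 + 23 = 68 bp
Sorted largest to smallest: 68, 43 bp.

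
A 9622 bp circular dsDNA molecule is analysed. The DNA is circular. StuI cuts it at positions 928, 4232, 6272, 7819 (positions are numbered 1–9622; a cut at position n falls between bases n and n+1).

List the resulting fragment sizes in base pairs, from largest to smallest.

Circular molecule, 4 cuts → 4 fragments:
  4232 − 928 = 3304 bp
  6272 − 4232 = 2040 bp
  7819 − 6272 = 1547 bp
  wrap: 9622 − 7819 + 928 = 2731 bp
Sorted largest to smallest: 3304, 2731, 2040, 1547 bp.

3304, 2731, 2040, 1547 bp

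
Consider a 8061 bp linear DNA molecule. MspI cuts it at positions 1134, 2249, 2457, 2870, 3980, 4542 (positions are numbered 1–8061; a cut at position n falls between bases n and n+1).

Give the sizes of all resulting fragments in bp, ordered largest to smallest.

3519, 1134, 1115, 1110, 562, 413, 208 bp

Linear molecule, 6 cuts → 7 fragments:
  1134 − 0 = 1134 bp
  2249 − 1134 = 1115 bp
  2457 − 2249 = 208 bp
  2870 − 2457 = 413 bp
  3980 − 2870 = 1110 bp
  4542 − 3980 = 562 bp
  8061 − 4542 = 3519 bp
Sorted largest to smallest: 3519, 1134, 1115, 1110, 562, 413, 208 bp.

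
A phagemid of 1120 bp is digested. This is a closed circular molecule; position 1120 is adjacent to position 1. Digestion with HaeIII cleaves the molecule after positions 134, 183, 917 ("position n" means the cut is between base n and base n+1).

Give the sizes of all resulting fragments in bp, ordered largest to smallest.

Circular molecule, 3 cuts → 3 fragments:
  183 − 134 = 49 bp
  917 − 183 = 734 bp
  wrap: 1120 − 917 + 134 = 337 bp
Sorted largest to smallest: 734, 337, 49 bp.

734, 337, 49 bp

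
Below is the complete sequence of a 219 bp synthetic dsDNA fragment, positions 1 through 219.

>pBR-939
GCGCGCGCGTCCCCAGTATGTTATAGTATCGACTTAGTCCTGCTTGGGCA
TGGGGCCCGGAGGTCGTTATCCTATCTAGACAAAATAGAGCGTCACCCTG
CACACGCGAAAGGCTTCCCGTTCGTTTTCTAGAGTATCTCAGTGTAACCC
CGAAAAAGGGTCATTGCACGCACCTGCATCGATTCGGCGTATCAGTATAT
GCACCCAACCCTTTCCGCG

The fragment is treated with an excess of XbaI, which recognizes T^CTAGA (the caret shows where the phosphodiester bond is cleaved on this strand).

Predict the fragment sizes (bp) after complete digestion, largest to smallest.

XbaI sites (TCTAGA) start at positions 75, 128.
XbaI cuts after the first base of each site, so after positions 75, 128.
Linear molecule, 2 cuts → 3 fragments:
  1–75 → 75 bp
  76–128 → 53 bp
  129–219 → 91 bp
Sorted largest to smallest: 91, 75, 53 bp.

91, 75, 53 bp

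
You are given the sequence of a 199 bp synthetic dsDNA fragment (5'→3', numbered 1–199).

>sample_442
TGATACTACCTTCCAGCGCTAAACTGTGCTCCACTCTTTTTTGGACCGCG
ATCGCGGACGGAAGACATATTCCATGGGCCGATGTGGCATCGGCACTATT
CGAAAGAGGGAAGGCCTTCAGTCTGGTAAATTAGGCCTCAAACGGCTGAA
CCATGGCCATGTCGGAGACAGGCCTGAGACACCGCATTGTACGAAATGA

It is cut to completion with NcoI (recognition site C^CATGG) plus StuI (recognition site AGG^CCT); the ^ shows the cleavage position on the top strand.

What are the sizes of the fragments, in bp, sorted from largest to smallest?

NcoI sites (CCATGG) start at positions 72, 151.
NcoI cuts after the first base of each site, so after positions 72, 151.
StuI sites (AGGCCT) start at positions 112, 133, 170.
StuI cuts after base 3 of each site, so after positions 114, 135, 172.
Combined cut positions: 72, 114, 135, 151, 172.
Linear molecule, 5 cuts → 6 fragments:
  1–72 → 72 bp
  73–114 → 42 bp
  115–135 → 21 bp
  136–151 → 16 bp
  152–172 → 21 bp
  173–199 → 27 bp
Sorted largest to smallest: 72, 42, 27, 21, 21, 16 bp.

72, 42, 27, 21, 21, 16 bp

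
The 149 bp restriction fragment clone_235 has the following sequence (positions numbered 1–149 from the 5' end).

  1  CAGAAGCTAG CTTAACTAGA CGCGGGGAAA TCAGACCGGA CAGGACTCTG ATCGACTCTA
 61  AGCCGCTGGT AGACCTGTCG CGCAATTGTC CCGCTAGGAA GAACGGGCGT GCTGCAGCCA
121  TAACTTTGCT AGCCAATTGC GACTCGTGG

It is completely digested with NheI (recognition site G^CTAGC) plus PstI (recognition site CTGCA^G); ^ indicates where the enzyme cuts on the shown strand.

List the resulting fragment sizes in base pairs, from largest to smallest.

NheI sites (GCTAGC) start at positions 6, 128.
NheI cuts after the first base of each site, so after positions 6, 128.
The PstI site (CTGCAG) starts at position 112.
PstI cuts after base 5 of each site (before the last base), so after position 116.
Combined cut positions: 6, 116, 128.
Linear molecule, 3 cuts → 4 fragments:
  1–6 → 6 bp
  7–116 → 110 bp
  117–128 → 12 bp
  129–149 → 21 bp
Sorted largest to smallest: 110, 21, 12, 6 bp.

110, 21, 12, 6 bp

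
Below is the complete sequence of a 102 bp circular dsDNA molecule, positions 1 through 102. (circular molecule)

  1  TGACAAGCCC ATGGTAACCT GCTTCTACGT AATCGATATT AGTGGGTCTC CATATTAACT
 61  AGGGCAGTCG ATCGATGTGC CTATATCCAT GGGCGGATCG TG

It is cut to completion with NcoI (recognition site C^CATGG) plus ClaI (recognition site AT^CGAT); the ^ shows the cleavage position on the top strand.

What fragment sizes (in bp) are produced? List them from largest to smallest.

39, 24, 24, 15 bp

NcoI sites (CCATGG) start at positions 9, 87.
NcoI cuts after the first base of each site, so after positions 9, 87.
ClaI sites (ATCGAT) start at positions 32, 71.
ClaI cuts after base 2 of each site, so after positions 33, 72.
Combined cut positions: 9, 33, 72, 87.
Circular molecule, 4 cuts → 4 fragments:
  10–33 → 24 bp
  34–72 → 39 bp
  73–87 → 15 bp
  88–102 then 1–9 → 15 + 9 = 24 bp
Sorted largest to smallest: 39, 24, 24, 15 bp.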